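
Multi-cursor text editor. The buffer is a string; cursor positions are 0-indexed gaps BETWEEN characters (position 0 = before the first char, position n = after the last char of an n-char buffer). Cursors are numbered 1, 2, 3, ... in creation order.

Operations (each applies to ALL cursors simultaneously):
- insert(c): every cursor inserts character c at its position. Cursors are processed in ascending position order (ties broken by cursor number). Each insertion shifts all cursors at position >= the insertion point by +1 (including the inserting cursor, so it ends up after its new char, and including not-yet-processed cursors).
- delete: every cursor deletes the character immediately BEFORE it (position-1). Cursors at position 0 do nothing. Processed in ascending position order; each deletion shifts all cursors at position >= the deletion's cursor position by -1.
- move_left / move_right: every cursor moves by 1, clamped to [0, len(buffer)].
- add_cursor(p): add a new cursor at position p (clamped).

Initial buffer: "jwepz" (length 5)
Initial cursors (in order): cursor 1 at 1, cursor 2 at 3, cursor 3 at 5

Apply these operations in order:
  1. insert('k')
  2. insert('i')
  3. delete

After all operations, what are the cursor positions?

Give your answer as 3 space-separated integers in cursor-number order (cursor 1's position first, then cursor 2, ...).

After op 1 (insert('k')): buffer="jkwekpzk" (len 8), cursors c1@2 c2@5 c3@8, authorship .1..2..3
After op 2 (insert('i')): buffer="jkiwekipzki" (len 11), cursors c1@3 c2@7 c3@11, authorship .11..22..33
After op 3 (delete): buffer="jkwekpzk" (len 8), cursors c1@2 c2@5 c3@8, authorship .1..2..3

Answer: 2 5 8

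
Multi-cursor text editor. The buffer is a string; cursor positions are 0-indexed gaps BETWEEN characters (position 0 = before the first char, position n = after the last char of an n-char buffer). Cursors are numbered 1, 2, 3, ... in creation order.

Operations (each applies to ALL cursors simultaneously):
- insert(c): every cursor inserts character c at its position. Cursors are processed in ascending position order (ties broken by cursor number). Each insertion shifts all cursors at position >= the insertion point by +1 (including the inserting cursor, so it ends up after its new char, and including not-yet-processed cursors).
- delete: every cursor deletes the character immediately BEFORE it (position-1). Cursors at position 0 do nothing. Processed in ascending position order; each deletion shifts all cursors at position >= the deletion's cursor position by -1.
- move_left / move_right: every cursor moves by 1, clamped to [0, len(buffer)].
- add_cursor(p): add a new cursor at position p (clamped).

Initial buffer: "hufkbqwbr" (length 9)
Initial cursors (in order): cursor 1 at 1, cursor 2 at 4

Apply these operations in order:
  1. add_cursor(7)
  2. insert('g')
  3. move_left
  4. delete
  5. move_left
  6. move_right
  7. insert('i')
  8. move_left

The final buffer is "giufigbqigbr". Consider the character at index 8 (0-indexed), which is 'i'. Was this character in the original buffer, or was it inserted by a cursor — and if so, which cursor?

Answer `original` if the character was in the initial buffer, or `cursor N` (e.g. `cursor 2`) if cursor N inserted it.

After op 1 (add_cursor(7)): buffer="hufkbqwbr" (len 9), cursors c1@1 c2@4 c3@7, authorship .........
After op 2 (insert('g')): buffer="hgufkgbqwgbr" (len 12), cursors c1@2 c2@6 c3@10, authorship .1...2...3..
After op 3 (move_left): buffer="hgufkgbqwgbr" (len 12), cursors c1@1 c2@5 c3@9, authorship .1...2...3..
After op 4 (delete): buffer="gufgbqgbr" (len 9), cursors c1@0 c2@3 c3@6, authorship 1..2..3..
After op 5 (move_left): buffer="gufgbqgbr" (len 9), cursors c1@0 c2@2 c3@5, authorship 1..2..3..
After op 6 (move_right): buffer="gufgbqgbr" (len 9), cursors c1@1 c2@3 c3@6, authorship 1..2..3..
After op 7 (insert('i')): buffer="giufigbqigbr" (len 12), cursors c1@2 c2@5 c3@9, authorship 11..22..33..
After op 8 (move_left): buffer="giufigbqigbr" (len 12), cursors c1@1 c2@4 c3@8, authorship 11..22..33..
Authorship (.=original, N=cursor N): 1 1 . . 2 2 . . 3 3 . .
Index 8: author = 3

Answer: cursor 3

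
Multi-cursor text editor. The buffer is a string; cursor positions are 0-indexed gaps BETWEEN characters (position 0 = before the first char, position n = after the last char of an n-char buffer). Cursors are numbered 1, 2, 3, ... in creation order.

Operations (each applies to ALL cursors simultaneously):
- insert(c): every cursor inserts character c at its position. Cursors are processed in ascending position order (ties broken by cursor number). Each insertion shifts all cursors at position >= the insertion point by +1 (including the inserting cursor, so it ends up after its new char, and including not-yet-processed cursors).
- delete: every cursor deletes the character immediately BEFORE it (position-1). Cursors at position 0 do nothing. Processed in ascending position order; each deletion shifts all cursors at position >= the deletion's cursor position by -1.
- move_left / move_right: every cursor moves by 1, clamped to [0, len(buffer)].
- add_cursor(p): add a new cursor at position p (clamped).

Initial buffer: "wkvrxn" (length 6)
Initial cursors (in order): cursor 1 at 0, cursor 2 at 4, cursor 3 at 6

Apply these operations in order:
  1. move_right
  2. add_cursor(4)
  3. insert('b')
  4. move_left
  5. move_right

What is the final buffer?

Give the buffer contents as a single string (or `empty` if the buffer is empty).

After op 1 (move_right): buffer="wkvrxn" (len 6), cursors c1@1 c2@5 c3@6, authorship ......
After op 2 (add_cursor(4)): buffer="wkvrxn" (len 6), cursors c1@1 c4@4 c2@5 c3@6, authorship ......
After op 3 (insert('b')): buffer="wbkvrbxbnb" (len 10), cursors c1@2 c4@6 c2@8 c3@10, authorship .1...4.2.3
After op 4 (move_left): buffer="wbkvrbxbnb" (len 10), cursors c1@1 c4@5 c2@7 c3@9, authorship .1...4.2.3
After op 5 (move_right): buffer="wbkvrbxbnb" (len 10), cursors c1@2 c4@6 c2@8 c3@10, authorship .1...4.2.3

Answer: wbkvrbxbnb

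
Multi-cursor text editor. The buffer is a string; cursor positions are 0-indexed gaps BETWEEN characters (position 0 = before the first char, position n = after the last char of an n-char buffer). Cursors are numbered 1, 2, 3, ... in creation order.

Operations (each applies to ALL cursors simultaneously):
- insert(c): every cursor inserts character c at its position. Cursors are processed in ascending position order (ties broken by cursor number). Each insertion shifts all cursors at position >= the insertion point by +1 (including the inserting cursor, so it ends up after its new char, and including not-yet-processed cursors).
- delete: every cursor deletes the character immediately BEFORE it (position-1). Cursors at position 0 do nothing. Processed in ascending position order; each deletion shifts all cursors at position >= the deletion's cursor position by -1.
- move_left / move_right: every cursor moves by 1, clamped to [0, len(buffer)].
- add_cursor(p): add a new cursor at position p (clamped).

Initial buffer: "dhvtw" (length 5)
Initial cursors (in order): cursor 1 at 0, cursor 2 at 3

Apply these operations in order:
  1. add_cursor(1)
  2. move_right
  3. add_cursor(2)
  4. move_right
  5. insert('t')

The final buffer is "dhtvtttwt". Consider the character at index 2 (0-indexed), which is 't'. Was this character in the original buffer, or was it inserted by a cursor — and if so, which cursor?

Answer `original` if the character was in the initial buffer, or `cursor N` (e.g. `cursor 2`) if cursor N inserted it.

Answer: cursor 1

Derivation:
After op 1 (add_cursor(1)): buffer="dhvtw" (len 5), cursors c1@0 c3@1 c2@3, authorship .....
After op 2 (move_right): buffer="dhvtw" (len 5), cursors c1@1 c3@2 c2@4, authorship .....
After op 3 (add_cursor(2)): buffer="dhvtw" (len 5), cursors c1@1 c3@2 c4@2 c2@4, authorship .....
After op 4 (move_right): buffer="dhvtw" (len 5), cursors c1@2 c3@3 c4@3 c2@5, authorship .....
After op 5 (insert('t')): buffer="dhtvtttwt" (len 9), cursors c1@3 c3@6 c4@6 c2@9, authorship ..1.34..2
Authorship (.=original, N=cursor N): . . 1 . 3 4 . . 2
Index 2: author = 1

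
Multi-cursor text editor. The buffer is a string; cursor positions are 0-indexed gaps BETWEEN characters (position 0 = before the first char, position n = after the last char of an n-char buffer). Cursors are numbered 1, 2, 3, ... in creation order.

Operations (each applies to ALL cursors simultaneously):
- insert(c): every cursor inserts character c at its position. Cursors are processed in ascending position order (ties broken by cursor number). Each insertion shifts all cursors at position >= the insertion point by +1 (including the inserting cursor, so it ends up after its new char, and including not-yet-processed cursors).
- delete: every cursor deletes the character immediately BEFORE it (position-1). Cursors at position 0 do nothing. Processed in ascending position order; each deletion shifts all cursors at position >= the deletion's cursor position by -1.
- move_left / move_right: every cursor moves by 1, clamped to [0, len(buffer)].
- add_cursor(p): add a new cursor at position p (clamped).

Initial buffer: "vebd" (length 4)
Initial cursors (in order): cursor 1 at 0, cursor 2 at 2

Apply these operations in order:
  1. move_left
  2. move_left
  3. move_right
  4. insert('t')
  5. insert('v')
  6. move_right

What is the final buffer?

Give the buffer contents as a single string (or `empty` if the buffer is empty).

After op 1 (move_left): buffer="vebd" (len 4), cursors c1@0 c2@1, authorship ....
After op 2 (move_left): buffer="vebd" (len 4), cursors c1@0 c2@0, authorship ....
After op 3 (move_right): buffer="vebd" (len 4), cursors c1@1 c2@1, authorship ....
After op 4 (insert('t')): buffer="vttebd" (len 6), cursors c1@3 c2@3, authorship .12...
After op 5 (insert('v')): buffer="vttvvebd" (len 8), cursors c1@5 c2@5, authorship .1212...
After op 6 (move_right): buffer="vttvvebd" (len 8), cursors c1@6 c2@6, authorship .1212...

Answer: vttvvebd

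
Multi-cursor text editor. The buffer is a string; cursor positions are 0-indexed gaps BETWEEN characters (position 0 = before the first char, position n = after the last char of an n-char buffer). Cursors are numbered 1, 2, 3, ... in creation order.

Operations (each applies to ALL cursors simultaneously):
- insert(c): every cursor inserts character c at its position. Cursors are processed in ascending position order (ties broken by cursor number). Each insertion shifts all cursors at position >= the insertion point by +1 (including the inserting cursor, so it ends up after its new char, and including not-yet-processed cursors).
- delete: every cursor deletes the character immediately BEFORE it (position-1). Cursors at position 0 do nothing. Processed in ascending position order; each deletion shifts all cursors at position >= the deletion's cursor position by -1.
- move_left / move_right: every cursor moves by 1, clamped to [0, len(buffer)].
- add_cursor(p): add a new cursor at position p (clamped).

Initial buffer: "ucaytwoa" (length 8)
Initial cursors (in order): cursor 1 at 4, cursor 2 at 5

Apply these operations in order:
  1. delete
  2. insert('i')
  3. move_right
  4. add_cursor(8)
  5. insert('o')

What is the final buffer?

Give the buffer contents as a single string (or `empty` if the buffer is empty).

Answer: ucaiiwoooao

Derivation:
After op 1 (delete): buffer="ucawoa" (len 6), cursors c1@3 c2@3, authorship ......
After op 2 (insert('i')): buffer="ucaiiwoa" (len 8), cursors c1@5 c2@5, authorship ...12...
After op 3 (move_right): buffer="ucaiiwoa" (len 8), cursors c1@6 c2@6, authorship ...12...
After op 4 (add_cursor(8)): buffer="ucaiiwoa" (len 8), cursors c1@6 c2@6 c3@8, authorship ...12...
After op 5 (insert('o')): buffer="ucaiiwoooao" (len 11), cursors c1@8 c2@8 c3@11, authorship ...12.12..3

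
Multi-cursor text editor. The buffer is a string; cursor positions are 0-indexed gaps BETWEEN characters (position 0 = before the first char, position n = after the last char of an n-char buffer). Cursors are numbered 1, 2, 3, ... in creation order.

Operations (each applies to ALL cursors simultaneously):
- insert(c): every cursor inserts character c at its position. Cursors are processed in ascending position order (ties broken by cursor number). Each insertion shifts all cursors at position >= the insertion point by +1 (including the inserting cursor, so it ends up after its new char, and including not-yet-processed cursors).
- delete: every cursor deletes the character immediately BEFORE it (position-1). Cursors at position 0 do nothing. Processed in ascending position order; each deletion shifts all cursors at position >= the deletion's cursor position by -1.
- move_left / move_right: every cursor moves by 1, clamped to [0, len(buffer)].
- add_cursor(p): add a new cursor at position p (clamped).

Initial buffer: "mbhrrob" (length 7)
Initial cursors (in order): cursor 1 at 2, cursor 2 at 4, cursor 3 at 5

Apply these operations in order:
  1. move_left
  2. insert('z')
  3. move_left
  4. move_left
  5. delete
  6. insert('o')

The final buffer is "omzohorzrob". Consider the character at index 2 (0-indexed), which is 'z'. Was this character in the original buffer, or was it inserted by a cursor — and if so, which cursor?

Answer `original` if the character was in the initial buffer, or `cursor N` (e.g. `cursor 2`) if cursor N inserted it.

After op 1 (move_left): buffer="mbhrrob" (len 7), cursors c1@1 c2@3 c3@4, authorship .......
After op 2 (insert('z')): buffer="mzbhzrzrob" (len 10), cursors c1@2 c2@5 c3@7, authorship .1..2.3...
After op 3 (move_left): buffer="mzbhzrzrob" (len 10), cursors c1@1 c2@4 c3@6, authorship .1..2.3...
After op 4 (move_left): buffer="mzbhzrzrob" (len 10), cursors c1@0 c2@3 c3@5, authorship .1..2.3...
After op 5 (delete): buffer="mzhrzrob" (len 8), cursors c1@0 c2@2 c3@3, authorship .1..3...
After op 6 (insert('o')): buffer="omzohorzrob" (len 11), cursors c1@1 c2@4 c3@6, authorship 1.12.3.3...
Authorship (.=original, N=cursor N): 1 . 1 2 . 3 . 3 . . .
Index 2: author = 1

Answer: cursor 1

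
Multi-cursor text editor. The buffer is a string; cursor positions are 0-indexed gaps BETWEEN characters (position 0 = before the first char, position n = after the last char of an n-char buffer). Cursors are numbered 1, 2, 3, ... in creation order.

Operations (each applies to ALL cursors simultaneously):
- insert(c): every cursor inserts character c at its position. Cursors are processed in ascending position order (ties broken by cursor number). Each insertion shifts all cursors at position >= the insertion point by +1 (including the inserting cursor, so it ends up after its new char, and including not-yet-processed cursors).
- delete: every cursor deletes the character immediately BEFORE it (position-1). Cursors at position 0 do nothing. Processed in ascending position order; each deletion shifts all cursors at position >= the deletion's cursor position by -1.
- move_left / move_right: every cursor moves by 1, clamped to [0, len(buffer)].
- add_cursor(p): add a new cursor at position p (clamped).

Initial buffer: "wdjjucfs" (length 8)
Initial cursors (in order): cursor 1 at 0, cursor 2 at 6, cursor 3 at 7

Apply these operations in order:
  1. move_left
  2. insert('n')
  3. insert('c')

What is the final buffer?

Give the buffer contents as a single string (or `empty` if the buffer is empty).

Answer: ncwdjjunccncfs

Derivation:
After op 1 (move_left): buffer="wdjjucfs" (len 8), cursors c1@0 c2@5 c3@6, authorship ........
After op 2 (insert('n')): buffer="nwdjjuncnfs" (len 11), cursors c1@1 c2@7 c3@9, authorship 1.....2.3..
After op 3 (insert('c')): buffer="ncwdjjunccncfs" (len 14), cursors c1@2 c2@9 c3@12, authorship 11.....22.33..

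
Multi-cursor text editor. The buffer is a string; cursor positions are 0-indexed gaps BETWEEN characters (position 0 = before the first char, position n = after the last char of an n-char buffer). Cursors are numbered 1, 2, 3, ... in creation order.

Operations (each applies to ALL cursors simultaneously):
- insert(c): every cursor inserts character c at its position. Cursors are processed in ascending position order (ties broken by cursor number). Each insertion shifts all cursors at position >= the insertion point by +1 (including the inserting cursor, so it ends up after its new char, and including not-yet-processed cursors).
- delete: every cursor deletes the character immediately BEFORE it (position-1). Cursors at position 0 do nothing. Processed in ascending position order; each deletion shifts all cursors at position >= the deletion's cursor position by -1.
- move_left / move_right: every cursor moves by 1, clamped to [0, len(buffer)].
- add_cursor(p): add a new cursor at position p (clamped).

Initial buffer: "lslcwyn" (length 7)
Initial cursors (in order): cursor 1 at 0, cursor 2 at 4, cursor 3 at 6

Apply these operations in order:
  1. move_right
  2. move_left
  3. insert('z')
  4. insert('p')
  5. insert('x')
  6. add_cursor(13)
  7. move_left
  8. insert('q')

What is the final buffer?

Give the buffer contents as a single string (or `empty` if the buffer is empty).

After op 1 (move_right): buffer="lslcwyn" (len 7), cursors c1@1 c2@5 c3@7, authorship .......
After op 2 (move_left): buffer="lslcwyn" (len 7), cursors c1@0 c2@4 c3@6, authorship .......
After op 3 (insert('z')): buffer="zlslczwyzn" (len 10), cursors c1@1 c2@6 c3@9, authorship 1....2..3.
After op 4 (insert('p')): buffer="zplslczpwyzpn" (len 13), cursors c1@2 c2@8 c3@12, authorship 11....22..33.
After op 5 (insert('x')): buffer="zpxlslczpxwyzpxn" (len 16), cursors c1@3 c2@10 c3@15, authorship 111....222..333.
After op 6 (add_cursor(13)): buffer="zpxlslczpxwyzpxn" (len 16), cursors c1@3 c2@10 c4@13 c3@15, authorship 111....222..333.
After op 7 (move_left): buffer="zpxlslczpxwyzpxn" (len 16), cursors c1@2 c2@9 c4@12 c3@14, authorship 111....222..333.
After op 8 (insert('q')): buffer="zpqxlslczpqxwyqzpqxn" (len 20), cursors c1@3 c2@11 c4@15 c3@18, authorship 1111....2222..43333.

Answer: zpqxlslczpqxwyqzpqxn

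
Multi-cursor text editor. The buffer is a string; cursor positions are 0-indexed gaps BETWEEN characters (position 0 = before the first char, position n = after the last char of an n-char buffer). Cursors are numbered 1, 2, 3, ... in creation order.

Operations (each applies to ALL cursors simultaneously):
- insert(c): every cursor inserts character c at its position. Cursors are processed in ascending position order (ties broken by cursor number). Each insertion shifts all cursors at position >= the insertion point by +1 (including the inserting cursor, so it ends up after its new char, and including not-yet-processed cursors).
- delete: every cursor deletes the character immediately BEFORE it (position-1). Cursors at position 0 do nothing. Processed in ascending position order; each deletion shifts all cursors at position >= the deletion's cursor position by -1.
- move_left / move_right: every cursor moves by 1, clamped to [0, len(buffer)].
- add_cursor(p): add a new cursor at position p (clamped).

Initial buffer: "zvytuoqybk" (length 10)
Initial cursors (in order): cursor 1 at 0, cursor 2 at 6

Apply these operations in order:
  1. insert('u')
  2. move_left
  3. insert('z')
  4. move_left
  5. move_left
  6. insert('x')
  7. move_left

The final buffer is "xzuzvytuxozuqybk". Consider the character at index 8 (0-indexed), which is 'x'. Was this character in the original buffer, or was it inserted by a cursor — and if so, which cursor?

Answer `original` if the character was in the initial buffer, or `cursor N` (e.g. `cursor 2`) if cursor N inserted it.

After op 1 (insert('u')): buffer="uzvytuouqybk" (len 12), cursors c1@1 c2@8, authorship 1......2....
After op 2 (move_left): buffer="uzvytuouqybk" (len 12), cursors c1@0 c2@7, authorship 1......2....
After op 3 (insert('z')): buffer="zuzvytuozuqybk" (len 14), cursors c1@1 c2@9, authorship 11......22....
After op 4 (move_left): buffer="zuzvytuozuqybk" (len 14), cursors c1@0 c2@8, authorship 11......22....
After op 5 (move_left): buffer="zuzvytuozuqybk" (len 14), cursors c1@0 c2@7, authorship 11......22....
After op 6 (insert('x')): buffer="xzuzvytuxozuqybk" (len 16), cursors c1@1 c2@9, authorship 111.....2.22....
After op 7 (move_left): buffer="xzuzvytuxozuqybk" (len 16), cursors c1@0 c2@8, authorship 111.....2.22....
Authorship (.=original, N=cursor N): 1 1 1 . . . . . 2 . 2 2 . . . .
Index 8: author = 2

Answer: cursor 2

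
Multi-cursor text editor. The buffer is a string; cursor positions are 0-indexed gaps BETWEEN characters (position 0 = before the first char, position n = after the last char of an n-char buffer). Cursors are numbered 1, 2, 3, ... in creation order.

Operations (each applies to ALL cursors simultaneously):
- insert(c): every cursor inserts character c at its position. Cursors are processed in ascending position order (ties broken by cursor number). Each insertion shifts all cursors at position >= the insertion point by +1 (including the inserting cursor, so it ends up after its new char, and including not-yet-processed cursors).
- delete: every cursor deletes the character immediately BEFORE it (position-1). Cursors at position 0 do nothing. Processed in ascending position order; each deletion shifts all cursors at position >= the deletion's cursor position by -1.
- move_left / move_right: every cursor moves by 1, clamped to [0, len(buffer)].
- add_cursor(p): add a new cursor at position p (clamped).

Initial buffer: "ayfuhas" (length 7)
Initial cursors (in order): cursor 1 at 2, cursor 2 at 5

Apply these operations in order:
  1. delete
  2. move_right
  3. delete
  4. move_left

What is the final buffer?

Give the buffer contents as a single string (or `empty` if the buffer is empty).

After op 1 (delete): buffer="afuas" (len 5), cursors c1@1 c2@3, authorship .....
After op 2 (move_right): buffer="afuas" (len 5), cursors c1@2 c2@4, authorship .....
After op 3 (delete): buffer="aus" (len 3), cursors c1@1 c2@2, authorship ...
After op 4 (move_left): buffer="aus" (len 3), cursors c1@0 c2@1, authorship ...

Answer: aus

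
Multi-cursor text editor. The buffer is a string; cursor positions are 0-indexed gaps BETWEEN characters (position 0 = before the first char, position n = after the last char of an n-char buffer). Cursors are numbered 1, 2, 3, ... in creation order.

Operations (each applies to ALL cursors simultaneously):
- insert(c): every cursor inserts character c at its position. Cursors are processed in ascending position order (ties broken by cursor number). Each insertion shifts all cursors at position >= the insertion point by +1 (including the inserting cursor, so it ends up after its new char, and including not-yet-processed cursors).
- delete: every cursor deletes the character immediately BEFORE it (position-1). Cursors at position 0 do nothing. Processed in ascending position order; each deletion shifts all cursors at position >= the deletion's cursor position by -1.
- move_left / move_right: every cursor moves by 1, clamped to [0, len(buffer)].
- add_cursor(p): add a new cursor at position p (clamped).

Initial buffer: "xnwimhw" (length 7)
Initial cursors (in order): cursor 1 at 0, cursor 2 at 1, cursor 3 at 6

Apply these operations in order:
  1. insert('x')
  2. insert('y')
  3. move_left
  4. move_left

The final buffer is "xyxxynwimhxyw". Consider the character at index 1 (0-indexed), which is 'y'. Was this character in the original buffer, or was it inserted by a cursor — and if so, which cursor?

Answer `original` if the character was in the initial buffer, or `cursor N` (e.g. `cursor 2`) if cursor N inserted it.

Answer: cursor 1

Derivation:
After op 1 (insert('x')): buffer="xxxnwimhxw" (len 10), cursors c1@1 c2@3 c3@9, authorship 1.2.....3.
After op 2 (insert('y')): buffer="xyxxynwimhxyw" (len 13), cursors c1@2 c2@5 c3@12, authorship 11.22.....33.
After op 3 (move_left): buffer="xyxxynwimhxyw" (len 13), cursors c1@1 c2@4 c3@11, authorship 11.22.....33.
After op 4 (move_left): buffer="xyxxynwimhxyw" (len 13), cursors c1@0 c2@3 c3@10, authorship 11.22.....33.
Authorship (.=original, N=cursor N): 1 1 . 2 2 . . . . . 3 3 .
Index 1: author = 1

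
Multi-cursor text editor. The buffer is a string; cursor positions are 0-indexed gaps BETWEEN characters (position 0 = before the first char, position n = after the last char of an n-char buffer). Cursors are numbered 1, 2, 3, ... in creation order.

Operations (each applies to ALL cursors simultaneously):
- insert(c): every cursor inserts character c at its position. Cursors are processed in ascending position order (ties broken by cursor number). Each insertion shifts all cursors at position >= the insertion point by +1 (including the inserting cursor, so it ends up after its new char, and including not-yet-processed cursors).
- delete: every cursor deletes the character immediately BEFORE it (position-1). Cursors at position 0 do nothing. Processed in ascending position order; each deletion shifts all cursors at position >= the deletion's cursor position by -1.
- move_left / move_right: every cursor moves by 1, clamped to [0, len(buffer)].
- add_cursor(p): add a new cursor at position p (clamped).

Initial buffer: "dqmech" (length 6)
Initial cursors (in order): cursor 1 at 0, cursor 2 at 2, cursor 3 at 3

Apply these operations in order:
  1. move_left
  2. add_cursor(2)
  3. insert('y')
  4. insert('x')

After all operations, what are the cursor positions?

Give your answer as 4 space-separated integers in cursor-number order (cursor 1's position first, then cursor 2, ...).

After op 1 (move_left): buffer="dqmech" (len 6), cursors c1@0 c2@1 c3@2, authorship ......
After op 2 (add_cursor(2)): buffer="dqmech" (len 6), cursors c1@0 c2@1 c3@2 c4@2, authorship ......
After op 3 (insert('y')): buffer="ydyqyymech" (len 10), cursors c1@1 c2@3 c3@6 c4@6, authorship 1.2.34....
After op 4 (insert('x')): buffer="yxdyxqyyxxmech" (len 14), cursors c1@2 c2@5 c3@10 c4@10, authorship 11.22.3434....

Answer: 2 5 10 10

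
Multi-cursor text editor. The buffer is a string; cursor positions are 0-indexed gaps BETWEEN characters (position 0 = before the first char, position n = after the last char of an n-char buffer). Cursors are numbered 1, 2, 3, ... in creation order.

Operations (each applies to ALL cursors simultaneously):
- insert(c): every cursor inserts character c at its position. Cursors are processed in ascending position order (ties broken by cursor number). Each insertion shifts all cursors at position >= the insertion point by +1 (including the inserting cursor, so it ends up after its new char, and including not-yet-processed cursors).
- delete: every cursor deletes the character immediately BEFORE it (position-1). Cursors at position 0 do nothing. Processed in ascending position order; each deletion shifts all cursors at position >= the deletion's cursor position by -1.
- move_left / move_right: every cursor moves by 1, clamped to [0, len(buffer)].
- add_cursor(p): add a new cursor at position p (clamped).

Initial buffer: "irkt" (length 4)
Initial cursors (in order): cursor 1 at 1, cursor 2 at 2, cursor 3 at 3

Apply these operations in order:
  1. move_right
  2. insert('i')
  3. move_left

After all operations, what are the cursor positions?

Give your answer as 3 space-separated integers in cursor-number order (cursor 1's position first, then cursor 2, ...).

After op 1 (move_right): buffer="irkt" (len 4), cursors c1@2 c2@3 c3@4, authorship ....
After op 2 (insert('i')): buffer="irikiti" (len 7), cursors c1@3 c2@5 c3@7, authorship ..1.2.3
After op 3 (move_left): buffer="irikiti" (len 7), cursors c1@2 c2@4 c3@6, authorship ..1.2.3

Answer: 2 4 6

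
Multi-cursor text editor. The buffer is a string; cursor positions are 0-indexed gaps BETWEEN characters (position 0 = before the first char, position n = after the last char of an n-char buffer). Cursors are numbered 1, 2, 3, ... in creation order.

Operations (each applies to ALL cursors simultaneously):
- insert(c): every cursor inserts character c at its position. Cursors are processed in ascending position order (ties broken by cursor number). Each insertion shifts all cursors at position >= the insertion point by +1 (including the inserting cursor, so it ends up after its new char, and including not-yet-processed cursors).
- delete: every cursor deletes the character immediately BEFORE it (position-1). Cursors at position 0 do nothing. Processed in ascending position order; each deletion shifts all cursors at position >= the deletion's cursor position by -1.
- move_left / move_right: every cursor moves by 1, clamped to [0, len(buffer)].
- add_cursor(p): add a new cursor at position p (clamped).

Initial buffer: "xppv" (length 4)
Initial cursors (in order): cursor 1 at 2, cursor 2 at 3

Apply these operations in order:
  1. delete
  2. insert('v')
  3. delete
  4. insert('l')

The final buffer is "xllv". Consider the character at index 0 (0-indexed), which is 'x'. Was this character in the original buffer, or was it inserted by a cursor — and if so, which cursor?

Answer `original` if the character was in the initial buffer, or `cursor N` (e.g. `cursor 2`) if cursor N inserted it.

After op 1 (delete): buffer="xv" (len 2), cursors c1@1 c2@1, authorship ..
After op 2 (insert('v')): buffer="xvvv" (len 4), cursors c1@3 c2@3, authorship .12.
After op 3 (delete): buffer="xv" (len 2), cursors c1@1 c2@1, authorship ..
After op 4 (insert('l')): buffer="xllv" (len 4), cursors c1@3 c2@3, authorship .12.
Authorship (.=original, N=cursor N): . 1 2 .
Index 0: author = original

Answer: original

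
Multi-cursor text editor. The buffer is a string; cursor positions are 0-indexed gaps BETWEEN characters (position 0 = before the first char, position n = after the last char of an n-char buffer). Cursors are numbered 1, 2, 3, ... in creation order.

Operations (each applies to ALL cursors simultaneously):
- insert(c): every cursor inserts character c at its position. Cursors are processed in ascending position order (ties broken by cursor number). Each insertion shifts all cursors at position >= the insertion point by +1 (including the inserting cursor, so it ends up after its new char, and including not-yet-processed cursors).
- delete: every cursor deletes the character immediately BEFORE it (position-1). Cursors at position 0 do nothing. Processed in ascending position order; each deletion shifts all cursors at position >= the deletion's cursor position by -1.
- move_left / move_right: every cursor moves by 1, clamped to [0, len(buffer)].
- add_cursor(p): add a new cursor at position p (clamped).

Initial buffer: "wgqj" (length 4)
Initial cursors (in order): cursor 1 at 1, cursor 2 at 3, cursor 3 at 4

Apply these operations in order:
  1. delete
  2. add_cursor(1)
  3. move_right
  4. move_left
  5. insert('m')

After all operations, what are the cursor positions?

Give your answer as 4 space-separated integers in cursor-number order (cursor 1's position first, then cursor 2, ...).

After op 1 (delete): buffer="g" (len 1), cursors c1@0 c2@1 c3@1, authorship .
After op 2 (add_cursor(1)): buffer="g" (len 1), cursors c1@0 c2@1 c3@1 c4@1, authorship .
After op 3 (move_right): buffer="g" (len 1), cursors c1@1 c2@1 c3@1 c4@1, authorship .
After op 4 (move_left): buffer="g" (len 1), cursors c1@0 c2@0 c3@0 c4@0, authorship .
After op 5 (insert('m')): buffer="mmmmg" (len 5), cursors c1@4 c2@4 c3@4 c4@4, authorship 1234.

Answer: 4 4 4 4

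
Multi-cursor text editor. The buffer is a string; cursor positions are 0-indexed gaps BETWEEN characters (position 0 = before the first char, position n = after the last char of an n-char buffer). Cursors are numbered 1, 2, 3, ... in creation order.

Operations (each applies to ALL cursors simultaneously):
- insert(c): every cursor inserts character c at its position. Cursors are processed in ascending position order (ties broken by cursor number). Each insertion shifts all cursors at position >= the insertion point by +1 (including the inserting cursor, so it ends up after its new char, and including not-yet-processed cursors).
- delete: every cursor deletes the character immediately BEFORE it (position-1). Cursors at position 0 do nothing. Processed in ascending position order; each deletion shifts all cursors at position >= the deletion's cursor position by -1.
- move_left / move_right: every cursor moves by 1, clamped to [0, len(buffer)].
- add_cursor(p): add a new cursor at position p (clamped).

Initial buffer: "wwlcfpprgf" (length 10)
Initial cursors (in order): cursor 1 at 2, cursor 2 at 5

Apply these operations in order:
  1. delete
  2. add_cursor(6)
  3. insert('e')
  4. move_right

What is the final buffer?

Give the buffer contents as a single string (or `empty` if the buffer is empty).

After op 1 (delete): buffer="wlcpprgf" (len 8), cursors c1@1 c2@3, authorship ........
After op 2 (add_cursor(6)): buffer="wlcpprgf" (len 8), cursors c1@1 c2@3 c3@6, authorship ........
After op 3 (insert('e')): buffer="welceppregf" (len 11), cursors c1@2 c2@5 c3@9, authorship .1..2...3..
After op 4 (move_right): buffer="welceppregf" (len 11), cursors c1@3 c2@6 c3@10, authorship .1..2...3..

Answer: welceppregf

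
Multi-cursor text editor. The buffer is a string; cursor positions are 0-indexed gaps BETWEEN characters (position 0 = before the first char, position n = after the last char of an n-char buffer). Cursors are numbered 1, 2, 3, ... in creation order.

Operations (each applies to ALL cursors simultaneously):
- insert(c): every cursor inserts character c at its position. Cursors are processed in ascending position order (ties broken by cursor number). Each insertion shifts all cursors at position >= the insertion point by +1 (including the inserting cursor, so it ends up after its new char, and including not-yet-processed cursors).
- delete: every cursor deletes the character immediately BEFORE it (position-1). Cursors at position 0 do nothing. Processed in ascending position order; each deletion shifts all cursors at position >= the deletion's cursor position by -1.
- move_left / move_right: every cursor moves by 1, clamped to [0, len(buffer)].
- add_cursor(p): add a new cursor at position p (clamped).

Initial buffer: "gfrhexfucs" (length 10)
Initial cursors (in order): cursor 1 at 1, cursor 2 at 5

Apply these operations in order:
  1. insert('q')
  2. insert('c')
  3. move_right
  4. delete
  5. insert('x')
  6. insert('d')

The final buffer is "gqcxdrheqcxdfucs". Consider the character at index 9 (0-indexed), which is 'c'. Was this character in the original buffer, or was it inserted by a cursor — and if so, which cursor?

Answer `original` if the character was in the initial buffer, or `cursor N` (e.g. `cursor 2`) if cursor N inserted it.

After op 1 (insert('q')): buffer="gqfrheqxfucs" (len 12), cursors c1@2 c2@7, authorship .1....2.....
After op 2 (insert('c')): buffer="gqcfrheqcxfucs" (len 14), cursors c1@3 c2@9, authorship .11....22.....
After op 3 (move_right): buffer="gqcfrheqcxfucs" (len 14), cursors c1@4 c2@10, authorship .11....22.....
After op 4 (delete): buffer="gqcrheqcfucs" (len 12), cursors c1@3 c2@8, authorship .11...22....
After op 5 (insert('x')): buffer="gqcxrheqcxfucs" (len 14), cursors c1@4 c2@10, authorship .111...222....
After op 6 (insert('d')): buffer="gqcxdrheqcxdfucs" (len 16), cursors c1@5 c2@12, authorship .1111...2222....
Authorship (.=original, N=cursor N): . 1 1 1 1 . . . 2 2 2 2 . . . .
Index 9: author = 2

Answer: cursor 2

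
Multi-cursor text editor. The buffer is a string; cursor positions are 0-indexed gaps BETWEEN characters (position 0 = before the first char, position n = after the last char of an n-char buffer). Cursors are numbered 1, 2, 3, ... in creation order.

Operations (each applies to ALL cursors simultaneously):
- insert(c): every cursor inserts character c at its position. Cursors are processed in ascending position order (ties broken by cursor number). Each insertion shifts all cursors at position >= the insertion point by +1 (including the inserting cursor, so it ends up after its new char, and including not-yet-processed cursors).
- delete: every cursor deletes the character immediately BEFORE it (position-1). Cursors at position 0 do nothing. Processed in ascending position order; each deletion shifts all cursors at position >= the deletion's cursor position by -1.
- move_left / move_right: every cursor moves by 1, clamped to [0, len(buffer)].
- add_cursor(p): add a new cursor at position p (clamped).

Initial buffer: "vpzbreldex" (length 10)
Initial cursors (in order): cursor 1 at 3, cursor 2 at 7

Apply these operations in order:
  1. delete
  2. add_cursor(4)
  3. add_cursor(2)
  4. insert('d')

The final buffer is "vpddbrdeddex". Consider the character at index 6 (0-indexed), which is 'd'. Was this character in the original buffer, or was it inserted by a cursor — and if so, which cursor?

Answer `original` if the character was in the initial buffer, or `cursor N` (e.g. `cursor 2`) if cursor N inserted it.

Answer: cursor 3

Derivation:
After op 1 (delete): buffer="vpbredex" (len 8), cursors c1@2 c2@5, authorship ........
After op 2 (add_cursor(4)): buffer="vpbredex" (len 8), cursors c1@2 c3@4 c2@5, authorship ........
After op 3 (add_cursor(2)): buffer="vpbredex" (len 8), cursors c1@2 c4@2 c3@4 c2@5, authorship ........
After op 4 (insert('d')): buffer="vpddbrdeddex" (len 12), cursors c1@4 c4@4 c3@7 c2@9, authorship ..14..3.2...
Authorship (.=original, N=cursor N): . . 1 4 . . 3 . 2 . . .
Index 6: author = 3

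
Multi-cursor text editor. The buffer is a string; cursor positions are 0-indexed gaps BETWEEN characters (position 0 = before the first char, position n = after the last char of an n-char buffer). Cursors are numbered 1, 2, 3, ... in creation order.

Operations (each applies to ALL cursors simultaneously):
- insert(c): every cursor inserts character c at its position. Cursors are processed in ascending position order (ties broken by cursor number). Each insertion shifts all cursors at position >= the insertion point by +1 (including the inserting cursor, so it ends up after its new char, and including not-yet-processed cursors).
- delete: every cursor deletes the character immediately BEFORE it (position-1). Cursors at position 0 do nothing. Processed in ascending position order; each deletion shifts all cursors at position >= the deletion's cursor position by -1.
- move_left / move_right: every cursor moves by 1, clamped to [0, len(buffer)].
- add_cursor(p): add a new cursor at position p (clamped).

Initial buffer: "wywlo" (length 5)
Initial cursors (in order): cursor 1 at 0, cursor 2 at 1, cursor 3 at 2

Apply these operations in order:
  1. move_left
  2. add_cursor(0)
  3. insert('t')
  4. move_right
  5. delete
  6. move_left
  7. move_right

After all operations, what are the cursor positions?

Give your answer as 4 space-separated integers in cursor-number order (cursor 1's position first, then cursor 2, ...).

Answer: 1 1 2 1

Derivation:
After op 1 (move_left): buffer="wywlo" (len 5), cursors c1@0 c2@0 c3@1, authorship .....
After op 2 (add_cursor(0)): buffer="wywlo" (len 5), cursors c1@0 c2@0 c4@0 c3@1, authorship .....
After op 3 (insert('t')): buffer="tttwtywlo" (len 9), cursors c1@3 c2@3 c4@3 c3@5, authorship 124.3....
After op 4 (move_right): buffer="tttwtywlo" (len 9), cursors c1@4 c2@4 c4@4 c3@6, authorship 124.3....
After op 5 (delete): buffer="ttwlo" (len 5), cursors c1@1 c2@1 c4@1 c3@2, authorship 13...
After op 6 (move_left): buffer="ttwlo" (len 5), cursors c1@0 c2@0 c4@0 c3@1, authorship 13...
After op 7 (move_right): buffer="ttwlo" (len 5), cursors c1@1 c2@1 c4@1 c3@2, authorship 13...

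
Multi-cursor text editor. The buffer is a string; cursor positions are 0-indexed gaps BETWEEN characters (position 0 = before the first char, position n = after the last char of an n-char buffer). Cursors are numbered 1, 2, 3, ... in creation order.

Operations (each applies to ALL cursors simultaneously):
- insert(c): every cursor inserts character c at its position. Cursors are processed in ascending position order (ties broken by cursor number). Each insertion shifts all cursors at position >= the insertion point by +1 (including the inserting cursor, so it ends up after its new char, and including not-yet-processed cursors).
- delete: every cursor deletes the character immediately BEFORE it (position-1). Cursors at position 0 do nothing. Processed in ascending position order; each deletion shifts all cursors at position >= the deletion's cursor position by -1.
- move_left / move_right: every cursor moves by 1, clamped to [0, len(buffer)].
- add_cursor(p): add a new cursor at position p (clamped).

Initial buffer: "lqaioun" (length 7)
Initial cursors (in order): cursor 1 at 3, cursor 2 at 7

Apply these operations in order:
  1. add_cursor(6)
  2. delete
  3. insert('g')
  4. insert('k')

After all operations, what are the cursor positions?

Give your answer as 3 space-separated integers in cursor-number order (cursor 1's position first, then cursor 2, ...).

Answer: 4 10 10

Derivation:
After op 1 (add_cursor(6)): buffer="lqaioun" (len 7), cursors c1@3 c3@6 c2@7, authorship .......
After op 2 (delete): buffer="lqio" (len 4), cursors c1@2 c2@4 c3@4, authorship ....
After op 3 (insert('g')): buffer="lqgiogg" (len 7), cursors c1@3 c2@7 c3@7, authorship ..1..23
After op 4 (insert('k')): buffer="lqgkioggkk" (len 10), cursors c1@4 c2@10 c3@10, authorship ..11..2323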